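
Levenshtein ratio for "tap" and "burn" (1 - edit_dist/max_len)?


Word 1: "tap" (length 3)
Word 2: "burn" (length 4)
One optimal edit sequence:
  1. insert 'b'  (+1)
  2. substitute 't' -> 'u'  (+1)
  3. substitute 'a' -> 'r'  (+1)
  4. substitute 'p' -> 'n'  (+1)
Edit distance = 4
Max length = max(3, 4) = 4
Similarity = 1 - 4/4
= 0.0000


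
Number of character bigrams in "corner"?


Word: "corner" (length 6)
Number of 2-grams = length - 2 + 1 = 6 - 2 + 1
= 5


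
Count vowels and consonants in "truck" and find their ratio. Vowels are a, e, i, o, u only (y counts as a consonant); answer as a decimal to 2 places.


Word: "truck"
Vowels (a,e,i,o,u): 1
Consonants: 4
Ratio = 1/4
= 0.25


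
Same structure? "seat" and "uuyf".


Pattern of "seat": [0, 1, 2, 3]
Pattern of "uuyf": [0, 0, 1, 2]
Patterns do not match
Same pattern = No


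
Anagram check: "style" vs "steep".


Word 1: "style" → sorted: elsty
Word 2: "steep" → sorted: eepst
Same letters? elsty != eepst
Anagram = No


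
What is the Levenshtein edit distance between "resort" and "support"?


Word 1: "resort" (length 6)
Word 2: "support" (length 7)
One optimal edit sequence (insert/delete/substitute each cost 1):
  1. insert 's'  (+1)
  2. substitute 'r' -> 'u'  (+1)
  3. substitute 'e' -> 'p'  (+1)
  4. substitute 's' -> 'p'  (+1)
  5. keep 'o'
  6. keep 'r'
  7. keep 't'
Total edit operations: 4
Edit distance = 4


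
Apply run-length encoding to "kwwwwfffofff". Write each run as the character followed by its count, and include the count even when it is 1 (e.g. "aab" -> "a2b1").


String: "kwwwwfffofff"
Scanning for consecutive runs:
  'k' x 1
  'w' x 4
  'f' x 3
  'o' x 1
  'f' x 3
RLE = "k1w4f3o1f3"


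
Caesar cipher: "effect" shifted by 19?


Word: "effect"
Shift: 19
Each letter → (letter + shift) mod 26:
  'e' (4) + 19 = 23 → 'x'
  'f' (5) + 19 = 24 → 'y'
  'f' (5) + 19 = 24 → 'y'
  'e' (4) + 19 = 23 → 'x'
  'c' (2) + 19 = 21 → 'v'
  't' (19) + 19 = 12 → 'm'
Result = "xyyxvm"


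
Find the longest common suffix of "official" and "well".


Word 1: "official"
Word 2: "well"
Comparing from end:
  Pos -1: 'l' == 'l'
  Pos -2: 'a' != 'l' (stop)
LCS = "l" (length 1)


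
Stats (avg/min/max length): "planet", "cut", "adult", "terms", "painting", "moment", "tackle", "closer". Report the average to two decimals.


Lengths: "planet"=6, "cut"=3, "adult"=5, "terms"=5, "painting"=8, "moment"=6, "tackle"=6, "closer"=6
Sum = 45, Count = 8
Average = 45/8 = 5.63
= avg=5.63, min=3, max=8


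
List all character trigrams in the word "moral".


Word: "moral" (length 5)
Number of trigrams = 5 - 3 + 1 = 3
  Position 0: "mor"
  Position 1: "ora"
  Position 2: "ral"
Trigrams = "mor", "ora", "ral"


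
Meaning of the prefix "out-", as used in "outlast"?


Prefix: out-
Example: outlast = out- + last
Meaning = surpass


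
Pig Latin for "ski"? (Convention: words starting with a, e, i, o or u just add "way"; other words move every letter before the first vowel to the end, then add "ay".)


Word: "ski"
Starts with consonant(s) → move to end, add 'ay'
Consonant cluster: "sk"
Pig Latin = "iskay"


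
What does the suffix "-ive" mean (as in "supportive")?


Suffix: -ive
Example: supportive (support + -ive)
Meaning = tending to


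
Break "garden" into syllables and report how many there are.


Word: "garden"
Syllable breakdown: gar · den
Counting: 2 parts
= 2 syllables


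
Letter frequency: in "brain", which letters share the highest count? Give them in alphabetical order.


Word: "brain"
Letter counts:
  'a': 1
  'b': 1
  'i': 1
  'n': 1
  'r': 1
Maximum count = 1
Most frequent = 'a', 'b', 'i', 'n', 'r' (1 time each)


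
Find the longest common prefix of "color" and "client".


Word 1: "color"
Word 2: "client"
Comparing from start:
  Pos 0: 'c' == 'c'
  Pos 1: 'o' != 'l' (stop)
LCP = "c" (length 1)


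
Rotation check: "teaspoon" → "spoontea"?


Word: "teaspoon", Candidate: "spoontea"
Method: check if candidate is substring of word+word
"teaspoonteaspoon" contains "spoontea"? Yes
Is rotation = Yes


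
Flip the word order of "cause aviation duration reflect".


Original: "cause aviation duration reflect"
Words (1..n): cause | aviation | duration | reflect
Reversed (n..1): reflect | duration | aviation | cause
Result = "reflect duration aviation cause"


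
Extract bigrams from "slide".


Word: "slide" (length 5)
Number of bigrams = 5 - 2 + 1 = 4
  Position 0: "sl"
  Position 1: "li"
  Position 2: "id"
  Position 3: "de"
Bigrams = "sl", "li", "id", "de"


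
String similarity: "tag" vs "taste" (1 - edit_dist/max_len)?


Word 1: "tag" (length 3)
Word 2: "taste" (length 5)
One optimal edit sequence:
  1. keep 't'
  2. keep 'a'
  3. insert 's'  (+1)
  4. insert 't'  (+1)
  5. substitute 'g' -> 'e'  (+1)
Edit distance = 3
Max length = max(3, 5) = 5
Similarity = 1 - 3/5
= 0.4000


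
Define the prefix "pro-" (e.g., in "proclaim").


Prefix: pro-
As in: proclaim -> pro- + claim
Meaning = forward / in favor of


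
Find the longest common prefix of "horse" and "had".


Word 1: "horse"
Word 2: "had"
Comparing from start:
  Pos 0: 'h' == 'h'
  Pos 1: 'o' != 'a' (stop)
LCP = "h" (length 1)


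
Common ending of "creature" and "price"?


Word 1: "creature"
Word 2: "price"
Comparing from end:
  Pos -1: 'e' == 'e'
  Pos -2: 'r' != 'c' (stop)
LCS = "e" (length 1)


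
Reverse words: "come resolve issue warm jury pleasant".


Original: "come resolve issue warm jury pleasant"
Words (1..n): come | resolve | issue | warm | jury | pleasant
Reversed (n..1): pleasant | jury | warm | issue | resolve | come
Result = "pleasant jury warm issue resolve come"


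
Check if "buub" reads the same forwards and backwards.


Word: "buub"
Reversed: "buub"
Forward == Backward? buub == buub
Palindrome = Yes


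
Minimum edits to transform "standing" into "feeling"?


Word 1: "standing" (length 8)
Word 2: "feeling" (length 7)
One optimal edit sequence (insert/delete/substitute each cost 1):
  1. delete 's'  (+1)
  2. substitute 't' -> 'f'  (+1)
  3. substitute 'a' -> 'e'  (+1)
  4. substitute 'n' -> 'e'  (+1)
  5. substitute 'd' -> 'l'  (+1)
  6. keep 'i'
  7. keep 'n'
  8. keep 'g'
Total edit operations: 5
Edit distance = 5


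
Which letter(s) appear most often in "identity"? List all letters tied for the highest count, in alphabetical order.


Word: "identity"
Letter counts:
  'd': 1
  'e': 1
  'i': 2
  'n': 1
  't': 2
  'y': 1
Maximum count = 2
Most frequent = 'i', 't' (2 times each)


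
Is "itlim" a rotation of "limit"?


Word: "limit", Candidate: "itlim"
Method: check if candidate is substring of word+word
"limitlimit" contains "itlim"? Yes
Is rotation = Yes


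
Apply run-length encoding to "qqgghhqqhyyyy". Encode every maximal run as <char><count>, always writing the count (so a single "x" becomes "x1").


String: "qqgghhqqhyyyy"
Scanning for consecutive runs:
  'q' x 2
  'g' x 2
  'h' x 2
  'q' x 2
  'h' x 1
  'y' x 4
RLE = "q2g2h2q2h1y4"


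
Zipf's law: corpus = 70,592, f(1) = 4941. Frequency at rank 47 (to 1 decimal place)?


Zipf's law: f(r) = f(1) / r
f(1) = 4941
f(47) = 4941 / 47
= 105.1 occurrences


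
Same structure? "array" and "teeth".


Pattern of "array": [0, 1, 1, 0, 2]
Pattern of "teeth": [0, 1, 1, 0, 2]
Patterns match
Same pattern = Yes


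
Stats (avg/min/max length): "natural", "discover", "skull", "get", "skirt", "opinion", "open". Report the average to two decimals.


Lengths: "natural"=7, "discover"=8, "skull"=5, "get"=3, "skirt"=5, "opinion"=7, "open"=4
Sum = 39, Count = 7
Average = 39/7 = 5.57
= avg=5.57, min=3, max=8


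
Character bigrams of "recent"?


Word: "recent" (length 6)
Number of bigrams = 6 - 2 + 1 = 5
  Position 0: "re"
  Position 1: "ec"
  Position 2: "ce"
  Position 3: "en"
  Position 4: "nt"
Bigrams = "re", "ec", "ce", "en", "nt"


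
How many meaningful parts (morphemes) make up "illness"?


Word: "illness"
Morphemes: ill + -ness
Each morpheme carries meaning
= 2 morphemes


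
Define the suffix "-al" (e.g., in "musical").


Suffix: -al
Example: musical (music + -al)
Meaning = relating to


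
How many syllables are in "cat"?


Word: "cat"
Syllable breakdown: cat
Counting: 1 part
= 1 syllable


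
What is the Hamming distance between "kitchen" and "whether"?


Comparing character by character (same length = 7):
  Pos 0: 'k' vs 'w' !=
  Pos 1: 'i' vs 'h' !=
  Pos 2: 't' vs 'e' !=
  Pos 3: 'c' vs 't' !=
  Pos 4: 'h' vs 'h' =
  Pos 5: 'e' vs 'e' =
  Pos 6: 'n' vs 'r' !=
Hamming distance = 5


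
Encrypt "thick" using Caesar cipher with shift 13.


Word: "thick"
Shift: 13
Each letter → (letter + shift) mod 26:
  't' (19) + 13 = 6 → 'g'
  'h' (7) + 13 = 20 → 'u'
  'i' (8) + 13 = 21 → 'v'
  'c' (2) + 13 = 15 → 'p'
  'k' (10) + 13 = 23 → 'x'
Result = "guvpx"


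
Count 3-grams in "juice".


Word: "juice" (length 5)
Number of 3-grams = length - 3 + 1 = 5 - 3 + 1
= 3


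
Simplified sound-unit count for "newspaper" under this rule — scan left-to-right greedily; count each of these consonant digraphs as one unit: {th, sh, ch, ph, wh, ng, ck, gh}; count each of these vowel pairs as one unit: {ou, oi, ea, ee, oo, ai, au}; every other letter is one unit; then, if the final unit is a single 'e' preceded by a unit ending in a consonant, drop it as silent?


Word: "newspaper" (9 letters)
Left-to-right scan:
  1. 'n' (letter)
  2. 'e' (letter)
  3. 'w' (letter)
  4. 's' (letter)
  5. 'p' (letter)
  6. 'a' (letter)
  7. 'p' (letter)
  8. 'e' (letter)
  9. 'r' (letter)
Units from scan: 9
Sound units = 9 units


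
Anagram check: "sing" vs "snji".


Word 1: "sing" → sorted: gins
Word 2: "snji" → sorted: ijns
Same letters? gins != ijns
Anagram = No


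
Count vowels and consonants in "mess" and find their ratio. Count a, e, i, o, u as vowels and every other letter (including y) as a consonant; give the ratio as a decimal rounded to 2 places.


Word: "mess"
Vowels (a,e,i,o,u): 1
Consonants: 3
Ratio = 1/3
= 0.33


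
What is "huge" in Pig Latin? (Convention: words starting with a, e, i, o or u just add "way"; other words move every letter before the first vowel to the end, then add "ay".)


Word: "huge"
Starts with consonant(s) → move to end, add 'ay'
Consonant cluster: "h"
Pig Latin = "ugehay"


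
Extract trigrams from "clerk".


Word: "clerk" (length 5)
Number of trigrams = 5 - 3 + 1 = 3
  Position 0: "cle"
  Position 1: "ler"
  Position 2: "erk"
Trigrams = "cle", "ler", "erk"


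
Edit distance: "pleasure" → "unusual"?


Word 1: "pleasure" (length 8)
Word 2: "unusual" (length 7)
One optimal edit sequence (insert/delete/substitute each cost 1):
  1. delete 'p'  (+1)
  2. substitute 'l' -> 'u'  (+1)
  3. substitute 'e' -> 'n'  (+1)
  4. substitute 'a' -> 'u'  (+1)
  5. keep 's'
  6. keep 'u'
  7. substitute 'r' -> 'a'  (+1)
  8. substitute 'e' -> 'l'  (+1)
Total edit operations: 6
Edit distance = 6


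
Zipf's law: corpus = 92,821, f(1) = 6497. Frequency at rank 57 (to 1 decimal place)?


Zipf's law: f(r) = f(1) / r
f(1) = 6497
f(57) = 6497 / 57
= 114.0 occurrences


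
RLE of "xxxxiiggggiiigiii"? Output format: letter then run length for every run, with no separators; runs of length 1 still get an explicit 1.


String: "xxxxiiggggiiigiii"
Scanning for consecutive runs:
  'x' x 4
  'i' x 2
  'g' x 4
  'i' x 3
  'g' x 1
  'i' x 3
RLE = "x4i2g4i3g1i3"


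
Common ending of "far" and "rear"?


Word 1: "far"
Word 2: "rear"
Comparing from end:
  Pos -1: 'r' == 'r'
  Pos -2: 'a' == 'a'
  Pos -3: 'f' != 'e' (stop)
LCS = "ar" (length 2)


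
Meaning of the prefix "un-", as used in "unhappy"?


Prefix: un-
Example: unhappy = un- + happy
Meaning = not / reverse


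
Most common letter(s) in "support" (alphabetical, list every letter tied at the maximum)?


Word: "support"
Letter counts:
  'o': 1
  'p': 2
  'r': 1
  's': 1
  't': 1
  'u': 1
Maximum count = 2
Most frequent = 'p' (2 times each)


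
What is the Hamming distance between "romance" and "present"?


Comparing character by character (same length = 7):
  Pos 0: 'r' vs 'p' !=
  Pos 1: 'o' vs 'r' !=
  Pos 2: 'm' vs 'e' !=
  Pos 3: 'a' vs 's' !=
  Pos 4: 'n' vs 'e' !=
  Pos 5: 'c' vs 'n' !=
  Pos 6: 'e' vs 't' !=
Hamming distance = 7


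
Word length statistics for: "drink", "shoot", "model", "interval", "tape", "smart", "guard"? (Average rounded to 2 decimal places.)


Lengths: "drink"=5, "shoot"=5, "model"=5, "interval"=8, "tape"=4, "smart"=5, "guard"=5
Sum = 37, Count = 7
Average = 37/7 = 5.29
= avg=5.29, min=4, max=8


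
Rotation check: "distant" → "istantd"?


Word: "distant", Candidate: "istantd"
Method: check if candidate is substring of word+word
"distantdistant" contains "istantd"? Yes
Is rotation = Yes


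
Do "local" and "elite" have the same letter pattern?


Pattern of "local": [0, 1, 2, 3, 0]
Pattern of "elite": [0, 1, 2, 3, 0]
Patterns match
Same pattern = Yes


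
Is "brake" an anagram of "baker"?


Word 1: "baker" → sorted: abekr
Word 2: "brake" → sorted: abekr
Same letters? abekr == abekr
Anagram = Yes


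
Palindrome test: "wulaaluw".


Word: "wulaaluw"
Reversed: "wulaaluw"
Forward == Backward? wulaaluw == wulaaluw
Palindrome = Yes


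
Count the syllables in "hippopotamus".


Word: "hippopotamus"
Syllable breakdown: hip | po | pot | a | mus
Counting: 5 parts
= 5 syllables


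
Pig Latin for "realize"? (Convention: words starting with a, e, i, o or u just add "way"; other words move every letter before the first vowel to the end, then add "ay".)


Word: "realize"
Starts with consonant(s) → move to end, add 'ay'
Consonant cluster: "r"
Pig Latin = "ealizeray"


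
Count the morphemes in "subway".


Word: "subway"
Morphemes: sub- | way
Each morpheme carries meaning
= 2 morphemes


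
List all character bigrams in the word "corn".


Word: "corn" (length 4)
Number of bigrams = 4 - 2 + 1 = 3
  Position 0: "co"
  Position 1: "or"
  Position 2: "rn"
Bigrams = "co", "or", "rn"


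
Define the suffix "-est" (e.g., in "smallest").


Suffix: -est
Example: smallest (small + -est)
Meaning = most


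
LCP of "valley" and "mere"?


Word 1: "valley"
Word 2: "mere"
Comparing from start:
  Pos 0: 'v' != 'm' (stop)
LCP = "" (length 0)


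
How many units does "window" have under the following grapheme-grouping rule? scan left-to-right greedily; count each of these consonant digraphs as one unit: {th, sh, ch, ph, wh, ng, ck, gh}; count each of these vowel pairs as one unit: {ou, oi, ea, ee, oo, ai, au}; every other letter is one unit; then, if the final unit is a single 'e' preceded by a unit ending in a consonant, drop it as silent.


Word: "window" (6 letters)
Left-to-right scan:
  (1) 'w' (letter)
  (2) 'i' (letter)
  (3) 'n' (letter)
  (4) 'd' (letter)
  (5) 'o' (letter)
  (6) 'w' (letter)
Units from scan: 6
Sound units = 6 units


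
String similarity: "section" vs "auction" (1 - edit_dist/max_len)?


Word 1: "section" (length 7)
Word 2: "auction" (length 7)
One optimal edit sequence:
  1. substitute 's' -> 'a'  (+1)
  2. substitute 'e' -> 'u'  (+1)
  3. keep 'c'
  4. keep 't'
  5. keep 'i'
  6. keep 'o'
  7. keep 'n'
Edit distance = 2
Max length = max(7, 7) = 7
Similarity = 1 - 2/7
= 0.7143


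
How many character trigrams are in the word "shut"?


Word: "shut" (length 4)
Number of 3-grams = length - 3 + 1 = 4 - 3 + 1
= 2


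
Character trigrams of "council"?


Word: "council" (length 7)
Number of trigrams = 7 - 3 + 1 = 5
  Position 0: "cou"
  Position 1: "oun"
  Position 2: "unc"
  Position 3: "nci"
  Position 4: "cil"
Trigrams = "cou", "oun", "unc", "nci", "cil"


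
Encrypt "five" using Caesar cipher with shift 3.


Word: "five"
Shift: 3
Each letter → (letter + shift) mod 26:
  'f' (5) + 3 = 8 → 'i'
  'i' (8) + 3 = 11 → 'l'
  'v' (21) + 3 = 24 → 'y'
  'e' (4) + 3 = 7 → 'h'
Result = "ilyh"


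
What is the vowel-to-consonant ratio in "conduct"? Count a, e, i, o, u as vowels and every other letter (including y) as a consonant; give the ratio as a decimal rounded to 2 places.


Word: "conduct"
Vowels (a,e,i,o,u): 2
Consonants: 5
Ratio = 2/5
= 0.40


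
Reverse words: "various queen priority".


Original: "various queen priority"
Words (1..n): various | queen | priority
Reversed (n..1): priority | queen | various
Result = "priority queen various"


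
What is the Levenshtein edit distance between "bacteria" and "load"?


Word 1: "bacteria" (length 8)
Word 2: "load" (length 4)
One optimal edit sequence (insert/delete/substitute each cost 1):
  1. delete 'b'  (+1)
  2. delete 'a'  (+1)
  3. delete 'c'  (+1)
  4. delete 't'  (+1)
  5. substitute 'e' -> 'l'  (+1)
  6. substitute 'r' -> 'o'  (+1)
  7. substitute 'i' -> 'a'  (+1)
  8. substitute 'a' -> 'd'  (+1)
Total edit operations: 8
Edit distance = 8


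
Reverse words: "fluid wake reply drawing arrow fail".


Original: "fluid wake reply drawing arrow fail"
Words (1..n): fluid | wake | reply | drawing | arrow | fail
Reversed (n..1): fail | arrow | drawing | reply | wake | fluid
Result = "fail arrow drawing reply wake fluid"


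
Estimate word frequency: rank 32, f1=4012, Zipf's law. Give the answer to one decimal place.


Zipf's law: f(r) = f(1) / r
f(1) = 4012
f(32) = 4012 / 32
= 125.4 occurrences


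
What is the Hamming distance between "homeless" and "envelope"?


Comparing character by character (same length = 8):
  Pos 0: 'h' vs 'e' !=
  Pos 1: 'o' vs 'n' !=
  Pos 2: 'm' vs 'v' !=
  Pos 3: 'e' vs 'e' =
  Pos 4: 'l' vs 'l' =
  Pos 5: 'e' vs 'o' !=
  Pos 6: 's' vs 'p' !=
  Pos 7: 's' vs 'e' !=
Hamming distance = 6


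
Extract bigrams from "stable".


Word: "stable" (length 6)
Number of bigrams = 6 - 2 + 1 = 5
  Position 0: "st"
  Position 1: "ta"
  Position 2: "ab"
  Position 3: "bl"
  Position 4: "le"
Bigrams = "st", "ta", "ab", "bl", "le"


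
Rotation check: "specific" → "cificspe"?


Word: "specific", Candidate: "cificspe"
Method: check if candidate is substring of word+word
"specificspecific" contains "cificspe"? Yes
Is rotation = Yes


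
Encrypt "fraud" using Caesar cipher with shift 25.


Word: "fraud"
Shift: 25
Each letter → (letter + shift) mod 26:
  'f' (5) + 25 = 4 → 'e'
  'r' (17) + 25 = 16 → 'q'
  'a' (0) + 25 = 25 → 'z'
  'u' (20) + 25 = 19 → 't'
  'd' (3) + 25 = 2 → 'c'
Result = "eqztc"


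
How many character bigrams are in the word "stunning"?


Word: "stunning" (length 8)
Number of 2-grams = length - 2 + 1 = 8 - 2 + 1
= 7


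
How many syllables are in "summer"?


Word: "summer"
Syllable breakdown: sum / mer
Counting: 2 parts
= 2 syllables


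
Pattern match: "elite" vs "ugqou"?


Pattern of "elite": [0, 1, 2, 3, 0]
Pattern of "ugqou": [0, 1, 2, 3, 0]
Patterns match
Same pattern = Yes


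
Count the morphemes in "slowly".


Word: "slowly"
Morphemes: slow / -ly
Each morpheme carries meaning
= 2 morphemes


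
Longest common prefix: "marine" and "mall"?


Word 1: "marine"
Word 2: "mall"
Comparing from start:
  Pos 0: 'm' == 'm'
  Pos 1: 'a' == 'a'
  Pos 2: 'r' != 'l' (stop)
LCP = "ma" (length 2)


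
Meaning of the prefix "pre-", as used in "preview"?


Prefix: pre-
Example: preview = pre- + view
Meaning = before


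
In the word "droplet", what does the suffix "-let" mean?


Suffix: -let
Example: droplet (drop + -let)
Meaning = small


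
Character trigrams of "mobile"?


Word: "mobile" (length 6)
Number of trigrams = 6 - 3 + 1 = 4
  Position 0: "mob"
  Position 1: "obi"
  Position 2: "bil"
  Position 3: "ile"
Trigrams = "mob", "obi", "bil", "ile"


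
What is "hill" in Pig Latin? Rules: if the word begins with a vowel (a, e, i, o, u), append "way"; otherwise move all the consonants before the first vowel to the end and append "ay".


Word: "hill"
Starts with consonant(s) → move to end, add 'ay'
Consonant cluster: "h"
Pig Latin = "illhay"


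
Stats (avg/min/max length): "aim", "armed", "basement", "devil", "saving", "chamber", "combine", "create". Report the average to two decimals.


Lengths: "aim"=3, "armed"=5, "basement"=8, "devil"=5, "saving"=6, "chamber"=7, "combine"=7, "create"=6
Sum = 47, Count = 8
Average = 47/8 = 5.88
= avg=5.88, min=3, max=8


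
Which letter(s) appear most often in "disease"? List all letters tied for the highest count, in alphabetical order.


Word: "disease"
Letter counts:
  'a': 1
  'd': 1
  'e': 2
  'i': 1
  's': 2
Maximum count = 2
Most frequent = 'e', 's' (2 times each)


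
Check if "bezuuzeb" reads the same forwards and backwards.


Word: "bezuuzeb"
Reversed: "bezuuzeb"
Forward == Backward? bezuuzeb == bezuuzeb
Palindrome = Yes


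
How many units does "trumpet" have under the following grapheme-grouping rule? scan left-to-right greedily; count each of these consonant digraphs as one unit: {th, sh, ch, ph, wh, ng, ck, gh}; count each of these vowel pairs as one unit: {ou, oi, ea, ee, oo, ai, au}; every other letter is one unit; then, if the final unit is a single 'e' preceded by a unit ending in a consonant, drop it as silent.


Word: "trumpet" (7 letters)
Left-to-right scan:
  [1] 't' (letter)
  [2] 'r' (letter)
  [3] 'u' (letter)
  [4] 'm' (letter)
  [5] 'p' (letter)
  [6] 'e' (letter)
  [7] 't' (letter)
Units from scan: 7
Sound units = 7 units


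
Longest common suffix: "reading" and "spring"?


Word 1: "reading"
Word 2: "spring"
Comparing from end:
  Pos -1: 'g' == 'g'
  Pos -2: 'n' == 'n'
  Pos -3: 'i' == 'i'
  Pos -4: 'd' != 'r' (stop)
LCS = "ing" (length 3)


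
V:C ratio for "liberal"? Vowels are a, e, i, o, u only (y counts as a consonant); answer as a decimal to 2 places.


Word: "liberal"
Vowels (a,e,i,o,u): 3
Consonants: 4
Ratio = 3/4
= 0.75


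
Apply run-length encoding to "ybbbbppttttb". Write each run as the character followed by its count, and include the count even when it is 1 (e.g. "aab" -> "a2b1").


String: "ybbbbppttttb"
Scanning for consecutive runs:
  'y' x 1
  'b' x 4
  'p' x 2
  't' x 4
  'b' x 1
RLE = "y1b4p2t4b1"


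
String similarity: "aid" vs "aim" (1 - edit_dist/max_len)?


Word 1: "aid" (length 3)
Word 2: "aim" (length 3)
One optimal edit sequence:
  1. keep 'a'
  2. keep 'i'
  3. substitute 'd' -> 'm'  (+1)
Edit distance = 1
Max length = max(3, 3) = 3
Similarity = 1 - 1/3
= 0.6667


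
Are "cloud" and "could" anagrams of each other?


Word 1: "cloud" → sorted: cdlou
Word 2: "could" → sorted: cdlou
Same letters? cdlou == cdlou
Anagram = Yes


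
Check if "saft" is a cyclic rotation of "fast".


Word: "fast", Candidate: "saft"
Method: check if candidate is substring of word+word
"fastfast" contains "saft"? No
Is rotation = No


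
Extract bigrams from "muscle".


Word: "muscle" (length 6)
Number of bigrams = 6 - 2 + 1 = 5
  Position 0: "mu"
  Position 1: "us"
  Position 2: "sc"
  Position 3: "cl"
  Position 4: "le"
Bigrams = "mu", "us", "sc", "cl", "le"


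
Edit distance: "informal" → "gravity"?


Word 1: "informal" (length 8)
Word 2: "gravity" (length 7)
One optimal edit sequence (insert/delete/substitute each cost 1):
  1. delete 'i'  (+1)
  2. substitute 'n' -> 'g'  (+1)
  3. substitute 'f' -> 'r'  (+1)
  4. substitute 'o' -> 'a'  (+1)
  5. substitute 'r' -> 'v'  (+1)
  6. substitute 'm' -> 'i'  (+1)
  7. substitute 'a' -> 't'  (+1)
  8. substitute 'l' -> 'y'  (+1)
Total edit operations: 8
Edit distance = 8


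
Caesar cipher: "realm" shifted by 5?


Word: "realm"
Shift: 5
Each letter → (letter + shift) mod 26:
  'r' (17) + 5 = 22 → 'w'
  'e' (4) + 5 = 9 → 'j'
  'a' (0) + 5 = 5 → 'f'
  'l' (11) + 5 = 16 → 'q'
  'm' (12) + 5 = 17 → 'r'
Result = "wjfqr"


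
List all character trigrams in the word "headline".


Word: "headline" (length 8)
Number of trigrams = 8 - 3 + 1 = 6
  Position 0: "hea"
  Position 1: "ead"
  Position 2: "adl"
  Position 3: "dli"
  Position 4: "lin"
  Position 5: "ine"
Trigrams = "hea", "ead", "adl", "dli", "lin", "ine"


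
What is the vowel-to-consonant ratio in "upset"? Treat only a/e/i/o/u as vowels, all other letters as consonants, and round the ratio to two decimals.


Word: "upset"
Vowels (a,e,i,o,u): 2
Consonants: 3
Ratio = 2/3
= 0.67


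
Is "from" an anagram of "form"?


Word 1: "form" → sorted: fmor
Word 2: "from" → sorted: fmor
Same letters? fmor == fmor
Anagram = Yes


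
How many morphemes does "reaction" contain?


Word: "reaction"
Morphemes: re- + act + -ion
Each morpheme carries meaning
= 3 morphemes


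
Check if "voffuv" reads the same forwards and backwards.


Word: "voffuv"
Reversed: "vuffov"
Forward == Backward? voffuv != vuffov
Palindrome = No


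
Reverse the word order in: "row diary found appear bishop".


Original: "row diary found appear bishop"
Words (1..n): row | diary | found | appear | bishop
Reversed (n..1): bishop | appear | found | diary | row
Result = "bishop appear found diary row"


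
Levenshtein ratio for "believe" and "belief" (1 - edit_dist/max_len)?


Word 1: "believe" (length 7)
Word 2: "belief" (length 6)
One optimal edit sequence:
  1. keep 'b'
  2. keep 'e'
  3. keep 'l'
  4. keep 'i'
  5. keep 'e'
  6. delete 'v'  (+1)
  7. substitute 'e' -> 'f'  (+1)
Edit distance = 2
Max length = max(7, 6) = 7
Similarity = 1 - 2/7
= 0.7143


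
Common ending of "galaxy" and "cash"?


Word 1: "galaxy"
Word 2: "cash"
Comparing from end:
  Pos -1: 'y' != 'h' (stop)
LCS = "" (length 0)


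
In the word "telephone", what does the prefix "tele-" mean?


Prefix: tele-
Example: telephone (tele- + phone)
Meaning = distant


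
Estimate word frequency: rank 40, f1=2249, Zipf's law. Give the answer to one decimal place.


Zipf's law: f(r) = f(1) / r
f(1) = 2249
f(40) = 2249 / 40
= 56.2 occurrences


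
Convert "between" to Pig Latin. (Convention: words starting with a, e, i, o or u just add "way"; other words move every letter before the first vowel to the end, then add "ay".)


Word: "between"
Starts with consonant(s) → move to end, add 'ay'
Consonant cluster: "b"
Pig Latin = "etweenbay"


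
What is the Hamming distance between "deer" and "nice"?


Comparing character by character (same length = 4):
  Pos 0: 'd' vs 'n' !=
  Pos 1: 'e' vs 'i' !=
  Pos 2: 'e' vs 'c' !=
  Pos 3: 'r' vs 'e' !=
Hamming distance = 4


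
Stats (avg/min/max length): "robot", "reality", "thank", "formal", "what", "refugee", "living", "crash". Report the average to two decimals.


Lengths: "robot"=5, "reality"=7, "thank"=5, "formal"=6, "what"=4, "refugee"=7, "living"=6, "crash"=5
Sum = 45, Count = 8
Average = 45/8 = 5.63
= avg=5.63, min=4, max=7


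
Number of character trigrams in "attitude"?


Word: "attitude" (length 8)
Number of 3-grams = length - 3 + 1 = 8 - 3 + 1
= 6


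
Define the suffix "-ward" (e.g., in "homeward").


Suffix: -ward
As in: homeward -> home + -ward
Meaning = in the direction of


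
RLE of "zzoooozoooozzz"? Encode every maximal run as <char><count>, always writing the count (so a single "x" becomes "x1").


String: "zzoooozoooozzz"
Scanning for consecutive runs:
  'z' x 2
  'o' x 4
  'z' x 1
  'o' x 4
  'z' x 3
RLE = "z2o4z1o4z3"


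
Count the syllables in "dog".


Word: "dog"
Syllable breakdown: dog
Counting: 1 part
= 1 syllable


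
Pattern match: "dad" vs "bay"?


Pattern of "dad": [0, 1, 0]
Pattern of "bay": [0, 1, 2]
Patterns do not match
Same pattern = No


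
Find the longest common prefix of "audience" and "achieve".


Word 1: "audience"
Word 2: "achieve"
Comparing from start:
  Pos 0: 'a' == 'a'
  Pos 1: 'u' != 'c' (stop)
LCP = "a" (length 1)


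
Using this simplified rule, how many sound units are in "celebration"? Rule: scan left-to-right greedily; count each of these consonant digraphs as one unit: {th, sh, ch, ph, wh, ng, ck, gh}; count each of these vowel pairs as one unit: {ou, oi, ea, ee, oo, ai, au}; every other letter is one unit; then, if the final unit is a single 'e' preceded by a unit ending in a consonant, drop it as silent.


Word: "celebration" (11 letters)
Left-to-right scan:
  (1) 'c' (letter)
  (2) 'e' (letter)
  (3) 'l' (letter)
  (4) 'e' (letter)
  (5) 'b' (letter)
  (6) 'r' (letter)
  (7) 'a' (letter)
  (8) 't' (letter)
  (9) 'i' (letter)
  (10) 'o' (letter)
  (11) 'n' (letter)
Units from scan: 11
Sound units = 11 units


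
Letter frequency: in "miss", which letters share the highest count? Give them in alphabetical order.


Word: "miss"
Letter counts:
  'i': 1
  'm': 1
  's': 2
Maximum count = 2
Most frequent = 's' (2 times each)


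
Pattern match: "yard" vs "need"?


Pattern of "yard": [0, 1, 2, 3]
Pattern of "need": [0, 1, 1, 2]
Patterns do not match
Same pattern = No


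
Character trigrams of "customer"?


Word: "customer" (length 8)
Number of trigrams = 8 - 3 + 1 = 6
  Position 0: "cus"
  Position 1: "ust"
  Position 2: "sto"
  Position 3: "tom"
  Position 4: "ome"
  Position 5: "mer"
Trigrams = "cus", "ust", "sto", "tom", "ome", "mer"


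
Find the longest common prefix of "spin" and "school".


Word 1: "spin"
Word 2: "school"
Comparing from start:
  Pos 0: 's' == 's'
  Pos 1: 'p' != 'c' (stop)
LCP = "s" (length 1)


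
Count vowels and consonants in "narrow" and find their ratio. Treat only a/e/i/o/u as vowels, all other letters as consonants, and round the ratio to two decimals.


Word: "narrow"
Vowels (a,e,i,o,u): 2
Consonants: 4
Ratio = 2/4
= 0.50


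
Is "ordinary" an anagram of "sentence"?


Word 1: "sentence" → sorted: ceeennst
Word 2: "ordinary" → sorted: adinorry
Same letters? ceeennst != adinorry
Anagram = No


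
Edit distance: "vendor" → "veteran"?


Word 1: "vendor" (length 6)
Word 2: "veteran" (length 7)
One optimal edit sequence (insert/delete/substitute each cost 1):
  1. keep 'v'
  2. keep 'e'
  3. insert 't'  (+1)
  4. substitute 'n' -> 'e'  (+1)
  5. substitute 'd' -> 'r'  (+1)
  6. substitute 'o' -> 'a'  (+1)
  7. substitute 'r' -> 'n'  (+1)
Total edit operations: 5
Edit distance = 5


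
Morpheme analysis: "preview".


Word: "preview"
Morphemes: pre- + view
Each morpheme carries meaning
= 2 morphemes


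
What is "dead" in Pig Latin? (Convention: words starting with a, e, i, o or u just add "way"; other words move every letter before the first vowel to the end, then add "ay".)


Word: "dead"
Starts with consonant(s) → move to end, add 'ay'
Consonant cluster: "d"
Pig Latin = "eadday"


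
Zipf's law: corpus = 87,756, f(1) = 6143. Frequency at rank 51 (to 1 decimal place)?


Zipf's law: f(r) = f(1) / r
f(1) = 6143
f(51) = 6143 / 51
= 120.5 occurrences


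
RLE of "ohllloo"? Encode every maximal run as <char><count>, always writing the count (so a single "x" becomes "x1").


String: "ohllloo"
Scanning for consecutive runs:
  'o' x 1
  'h' x 1
  'l' x 3
  'o' x 2
RLE = "o1h1l3o2"


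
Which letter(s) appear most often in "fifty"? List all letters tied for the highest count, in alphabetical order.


Word: "fifty"
Letter counts:
  'f': 2
  'i': 1
  't': 1
  'y': 1
Maximum count = 2
Most frequent = 'f' (2 times each)


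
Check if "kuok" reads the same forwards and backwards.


Word: "kuok"
Reversed: "kouk"
Forward == Backward? kuok != kouk
Palindrome = No


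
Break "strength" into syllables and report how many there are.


Word: "strength"
Syllable breakdown: strength
Counting: 1 part
= 1 syllable


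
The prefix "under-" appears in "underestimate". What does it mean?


Prefix: under-
Example: underestimate (under- + estimate)
Meaning = insufficient


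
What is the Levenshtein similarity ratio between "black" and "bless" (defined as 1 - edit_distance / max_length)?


Word 1: "black" (length 5)
Word 2: "bless" (length 5)
One optimal edit sequence:
  1. keep 'b'
  2. keep 'l'
  3. substitute 'a' -> 'e'  (+1)
  4. substitute 'c' -> 's'  (+1)
  5. substitute 'k' -> 's'  (+1)
Edit distance = 3
Max length = max(5, 5) = 5
Similarity = 1 - 3/5
= 0.4000


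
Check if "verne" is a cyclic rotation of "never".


Word: "never", Candidate: "verne"
Method: check if candidate is substring of word+word
"nevernever" contains "verne"? Yes
Is rotation = Yes


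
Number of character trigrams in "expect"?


Word: "expect" (length 6)
Number of 3-grams = length - 3 + 1 = 6 - 3 + 1
= 4


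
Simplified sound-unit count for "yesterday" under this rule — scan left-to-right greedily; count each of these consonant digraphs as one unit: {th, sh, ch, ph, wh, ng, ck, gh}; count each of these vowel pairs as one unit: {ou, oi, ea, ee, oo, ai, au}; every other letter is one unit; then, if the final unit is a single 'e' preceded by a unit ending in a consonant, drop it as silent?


Word: "yesterday" (9 letters)
Left-to-right scan:
  [1] 'y' (letter)
  [2] 'e' (letter)
  [3] 's' (letter)
  [4] 't' (letter)
  [5] 'e' (letter)
  [6] 'r' (letter)
  [7] 'd' (letter)
  [8] 'a' (letter)
  [9] 'y' (letter)
Units from scan: 9
Sound units = 9 units


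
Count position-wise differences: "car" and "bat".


Comparing character by character (same length = 3):
  Pos 0: 'c' vs 'b' !=
  Pos 1: 'a' vs 'a' =
  Pos 2: 'r' vs 't' !=
Hamming distance = 2


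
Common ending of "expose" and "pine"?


Word 1: "expose"
Word 2: "pine"
Comparing from end:
  Pos -1: 'e' == 'e'
  Pos -2: 's' != 'n' (stop)
LCS = "e" (length 1)


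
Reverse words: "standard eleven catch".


Original: "standard eleven catch"
Words (1..n): standard | eleven | catch
Reversed (n..1): catch | eleven | standard
Result = "catch eleven standard"


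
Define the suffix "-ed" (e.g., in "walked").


Suffix: -ed
As in: walked -> walk + -ed
Meaning = past tense


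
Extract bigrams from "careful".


Word: "careful" (length 7)
Number of bigrams = 7 - 2 + 1 = 6
  Position 0: "ca"
  Position 1: "ar"
  Position 2: "re"
  Position 3: "ef"
  Position 4: "fu"
  Position 5: "ul"
Bigrams = "ca", "ar", "re", "ef", "fu", "ul"


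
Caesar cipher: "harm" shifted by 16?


Word: "harm"
Shift: 16
Each letter → (letter + shift) mod 26:
  'h' (7) + 16 = 23 → 'x'
  'a' (0) + 16 = 16 → 'q'
  'r' (17) + 16 = 7 → 'h'
  'm' (12) + 16 = 2 → 'c'
Result = "xqhc"


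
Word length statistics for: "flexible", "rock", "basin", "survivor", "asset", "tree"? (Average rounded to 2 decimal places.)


Lengths: "flexible"=8, "rock"=4, "basin"=5, "survivor"=8, "asset"=5, "tree"=4
Sum = 34, Count = 6
Average = 34/6 = 5.67
= avg=5.67, min=4, max=8


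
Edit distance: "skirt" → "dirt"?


Word 1: "skirt" (length 5)
Word 2: "dirt" (length 4)
One optimal edit sequence (insert/delete/substitute each cost 1):
  1. delete 's'  (+1)
  2. substitute 'k' -> 'd'  (+1)
  3. keep 'i'
  4. keep 'r'
  5. keep 't'
Total edit operations: 2
Edit distance = 2


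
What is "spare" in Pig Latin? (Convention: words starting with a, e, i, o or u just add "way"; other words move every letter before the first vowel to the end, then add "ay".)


Word: "spare"
Starts with consonant(s) → move to end, add 'ay'
Consonant cluster: "sp"
Pig Latin = "arespay"


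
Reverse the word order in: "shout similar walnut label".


Original: "shout similar walnut label"
Words (1..n): shout | similar | walnut | label
Reversed (n..1): label | walnut | similar | shout
Result = "label walnut similar shout"


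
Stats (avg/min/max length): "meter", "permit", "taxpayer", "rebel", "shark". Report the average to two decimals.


Lengths: "meter"=5, "permit"=6, "taxpayer"=8, "rebel"=5, "shark"=5
Sum = 29, Count = 5
Average = 29/5 = 5.80
= avg=5.80, min=5, max=8


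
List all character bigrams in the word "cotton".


Word: "cotton" (length 6)
Number of bigrams = 6 - 2 + 1 = 5
  Position 0: "co"
  Position 1: "ot"
  Position 2: "tt"
  Position 3: "to"
  Position 4: "on"
Bigrams = "co", "ot", "tt", "to", "on"


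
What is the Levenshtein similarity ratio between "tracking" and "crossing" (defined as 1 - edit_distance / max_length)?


Word 1: "tracking" (length 8)
Word 2: "crossing" (length 8)
One optimal edit sequence:
  1. substitute 't' -> 'c'  (+1)
  2. keep 'r'
  3. substitute 'a' -> 'o'  (+1)
  4. substitute 'c' -> 's'  (+1)
  5. substitute 'k' -> 's'  (+1)
  6. keep 'i'
  7. keep 'n'
  8. keep 'g'
Edit distance = 4
Max length = max(8, 8) = 8
Similarity = 1 - 4/8
= 0.5000


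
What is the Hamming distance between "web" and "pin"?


Comparing character by character (same length = 3):
  Pos 0: 'w' vs 'p' !=
  Pos 1: 'e' vs 'i' !=
  Pos 2: 'b' vs 'n' !=
Hamming distance = 3


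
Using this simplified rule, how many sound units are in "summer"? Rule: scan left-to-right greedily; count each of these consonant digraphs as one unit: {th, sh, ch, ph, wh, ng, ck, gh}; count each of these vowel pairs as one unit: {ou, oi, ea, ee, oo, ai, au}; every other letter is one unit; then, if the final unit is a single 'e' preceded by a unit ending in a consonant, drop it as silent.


Word: "summer" (6 letters)
Left-to-right scan:
  (1) 's' (letter)
  (2) 'u' (letter)
  (3) 'm' (letter)
  (4) 'm' (letter)
  (5) 'e' (letter)
  (6) 'r' (letter)
Units from scan: 6
Sound units = 6 units


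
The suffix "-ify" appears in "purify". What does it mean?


Suffix: -ify
As in: purify -> pure + -ify, with a spelling change
Meaning = to make


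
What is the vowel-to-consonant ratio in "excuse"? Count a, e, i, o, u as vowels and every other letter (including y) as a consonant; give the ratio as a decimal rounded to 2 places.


Word: "excuse"
Vowels (a,e,i,o,u): 3
Consonants: 3
Ratio = 3/3
= 1.00


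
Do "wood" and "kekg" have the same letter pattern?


Pattern of "wood": [0, 1, 1, 2]
Pattern of "kekg": [0, 1, 0, 2]
Patterns do not match
Same pattern = No


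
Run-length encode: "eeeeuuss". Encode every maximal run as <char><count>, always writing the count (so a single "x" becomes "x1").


String: "eeeeuuss"
Scanning for consecutive runs:
  'e' x 4
  'u' x 2
  's' x 2
RLE = "e4u2s2"


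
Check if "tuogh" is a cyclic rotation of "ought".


Word: "ought", Candidate: "tuogh"
Method: check if candidate is substring of word+word
"oughtought" contains "tuogh"? No
Is rotation = No


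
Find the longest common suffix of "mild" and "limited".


Word 1: "mild"
Word 2: "limited"
Comparing from end:
  Pos -1: 'd' == 'd'
  Pos -2: 'l' != 'e' (stop)
LCS = "d" (length 1)


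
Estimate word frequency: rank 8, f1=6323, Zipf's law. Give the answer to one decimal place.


Zipf's law: f(r) = f(1) / r
f(1) = 6323
f(8) = 6323 / 8
= 790.4 occurrences


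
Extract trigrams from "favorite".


Word: "favorite" (length 8)
Number of trigrams = 8 - 3 + 1 = 6
  Position 0: "fav"
  Position 1: "avo"
  Position 2: "vor"
  Position 3: "ori"
  Position 4: "rit"
  Position 5: "ite"
Trigrams = "fav", "avo", "vor", "ori", "rit", "ite"


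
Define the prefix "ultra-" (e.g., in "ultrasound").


Prefix: ultra-
Example: ultrasound (ultra- + sound)
Meaning = beyond


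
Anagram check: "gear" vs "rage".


Word 1: "gear" → sorted: aegr
Word 2: "rage" → sorted: aegr
Same letters? aegr == aegr
Anagram = Yes


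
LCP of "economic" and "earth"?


Word 1: "economic"
Word 2: "earth"
Comparing from start:
  Pos 0: 'e' == 'e'
  Pos 1: 'c' != 'a' (stop)
LCP = "e" (length 1)


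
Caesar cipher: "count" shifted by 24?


Word: "count"
Shift: 24
Each letter → (letter + shift) mod 26:
  'c' (2) + 24 = 0 → 'a'
  'o' (14) + 24 = 12 → 'm'
  'u' (20) + 24 = 18 → 's'
  'n' (13) + 24 = 11 → 'l'
  't' (19) + 24 = 17 → 'r'
Result = "amslr"


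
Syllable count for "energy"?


Word: "energy"
Syllable breakdown: en | er | gy
Counting: 3 parts
= 3 syllables


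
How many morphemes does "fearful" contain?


Word: "fearful"
Morphemes: fear | -ful
Each morpheme carries meaning
= 2 morphemes
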